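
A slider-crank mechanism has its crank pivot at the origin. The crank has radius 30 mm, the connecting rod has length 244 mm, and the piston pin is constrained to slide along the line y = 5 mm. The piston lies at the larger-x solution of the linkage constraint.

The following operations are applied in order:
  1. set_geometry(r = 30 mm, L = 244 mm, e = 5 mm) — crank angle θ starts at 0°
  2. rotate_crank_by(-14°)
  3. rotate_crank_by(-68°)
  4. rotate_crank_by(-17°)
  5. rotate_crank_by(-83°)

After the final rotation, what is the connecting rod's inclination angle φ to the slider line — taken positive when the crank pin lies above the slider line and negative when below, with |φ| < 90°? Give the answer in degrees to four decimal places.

set_geometry: r = 30 mm, L = 244 mm, e = 5 mm; θ ← 0°
rotate_crank_by(-14°): θ ← 0° -14° = -14°
rotate_crank_by(-68°): θ ← -14° -68° = -82°
rotate_crank_by(-17°): θ ← -82° -17° = -99°
rotate_crank_by(-83°): θ ← -99° -83° = -182°
crank pin P = (r cos θ, r sin θ) = (-29.981725, 1.046985)
h = r sin θ − e = 1.046985 − 5 = -3.953015
sin φ = h / L = -3.953015 / 244 = -0.01620088
φ = arcsin(-0.01620088) = -0.928283°

-0.9283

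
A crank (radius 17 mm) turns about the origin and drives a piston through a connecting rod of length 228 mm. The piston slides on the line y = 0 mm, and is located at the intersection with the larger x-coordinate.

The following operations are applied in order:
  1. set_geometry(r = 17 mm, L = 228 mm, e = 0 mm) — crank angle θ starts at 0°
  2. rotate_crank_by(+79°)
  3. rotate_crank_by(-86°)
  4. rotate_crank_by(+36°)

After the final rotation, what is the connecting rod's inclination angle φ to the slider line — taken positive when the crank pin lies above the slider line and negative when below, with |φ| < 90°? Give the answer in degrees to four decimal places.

2.0716

set_geometry: r = 17 mm, L = 228 mm, e = 0 mm; θ ← 0°
rotate_crank_by(+79°): θ ← 0° +79° = 79°
rotate_crank_by(-86°): θ ← 79° -86° = -7°
rotate_crank_by(+36°): θ ← -7° +36° = 29°
crank pin P = (r cos θ, r sin θ) = (14.868535, 8.241764)
h = r sin θ − e = 8.241764 − 0 = 8.241764
sin φ = h / L = 8.241764 / 228 = 0.03614809
φ = arcsin(0.03614809) = 2.071584°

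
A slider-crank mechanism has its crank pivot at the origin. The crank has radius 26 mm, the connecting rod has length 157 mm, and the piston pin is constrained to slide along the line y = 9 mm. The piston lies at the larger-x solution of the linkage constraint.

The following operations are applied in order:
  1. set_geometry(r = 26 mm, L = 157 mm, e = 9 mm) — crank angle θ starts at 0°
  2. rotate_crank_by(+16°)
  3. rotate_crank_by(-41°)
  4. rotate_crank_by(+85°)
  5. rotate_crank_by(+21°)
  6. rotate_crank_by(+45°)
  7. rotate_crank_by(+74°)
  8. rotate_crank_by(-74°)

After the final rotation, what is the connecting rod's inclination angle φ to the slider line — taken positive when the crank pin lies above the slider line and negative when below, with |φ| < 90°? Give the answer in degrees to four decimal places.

set_geometry: r = 26 mm, L = 157 mm, e = 9 mm; θ ← 0°
rotate_crank_by(+16°): θ ← 0° +16° = 16°
rotate_crank_by(-41°): θ ← 16° -41° = -25°
rotate_crank_by(+85°): θ ← -25° +85° = 60°
rotate_crank_by(+21°): θ ← 60° +21° = 81°
rotate_crank_by(+45°): θ ← 81° +45° = 126°
rotate_crank_by(+74°): θ ← 126° +74° = 200°
rotate_crank_by(-74°): θ ← 200° -74° = 126°
crank pin P = (r cos θ, r sin θ) = (-15.282417, 21.034442)
h = r sin θ − e = 21.034442 − 9 = 12.034442
sin φ = h / L = 12.034442 / 157 = 0.07665250
φ = arcsin(0.07665250) = 4.396177°

4.3962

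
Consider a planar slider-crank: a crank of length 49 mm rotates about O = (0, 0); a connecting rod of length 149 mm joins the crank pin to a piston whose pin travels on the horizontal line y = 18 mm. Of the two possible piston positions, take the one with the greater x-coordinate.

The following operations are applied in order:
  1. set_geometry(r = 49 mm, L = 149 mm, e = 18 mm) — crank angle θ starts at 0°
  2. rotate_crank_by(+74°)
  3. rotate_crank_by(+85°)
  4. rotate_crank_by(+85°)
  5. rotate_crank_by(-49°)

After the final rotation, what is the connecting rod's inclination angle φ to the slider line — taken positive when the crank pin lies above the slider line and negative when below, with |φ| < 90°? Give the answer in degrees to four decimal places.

set_geometry: r = 49 mm, L = 149 mm, e = 18 mm; θ ← 0°
rotate_crank_by(+74°): θ ← 0° +74° = 74°
rotate_crank_by(+85°): θ ← 74° +85° = 159°
rotate_crank_by(+85°): θ ← 159° +85° = 244°
rotate_crank_by(-49°): θ ← 244° -49° = 195°
crank pin P = (r cos θ, r sin θ) = (-47.330365, -12.682133)
h = r sin θ − e = -12.682133 − 18 = -30.682133
sin φ = h / L = -30.682133 / 149 = -0.20592036
φ = arcsin(-0.20592036) = -11.883381°

-11.8834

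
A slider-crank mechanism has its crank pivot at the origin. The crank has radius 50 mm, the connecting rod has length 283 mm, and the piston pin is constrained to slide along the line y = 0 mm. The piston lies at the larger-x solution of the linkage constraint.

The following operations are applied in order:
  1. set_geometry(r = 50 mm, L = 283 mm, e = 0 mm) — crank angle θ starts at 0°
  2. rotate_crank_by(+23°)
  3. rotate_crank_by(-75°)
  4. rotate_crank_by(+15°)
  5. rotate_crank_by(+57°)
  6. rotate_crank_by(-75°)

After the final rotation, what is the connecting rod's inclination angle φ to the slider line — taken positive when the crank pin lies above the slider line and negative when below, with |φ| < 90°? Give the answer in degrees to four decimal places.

-8.3214

set_geometry: r = 50 mm, L = 283 mm, e = 0 mm; θ ← 0°
rotate_crank_by(+23°): θ ← 0° +23° = 23°
rotate_crank_by(-75°): θ ← 23° -75° = -52°
rotate_crank_by(+15°): θ ← -52° +15° = -37°
rotate_crank_by(+57°): θ ← -37° +57° = 20°
rotate_crank_by(-75°): θ ← 20° -75° = -55°
crank pin P = (r cos θ, r sin θ) = (28.678822, -40.957602)
h = r sin θ − e = -40.957602 − 0 = -40.957602
sin φ = h / L = -40.957602 / 283 = -0.14472651
φ = arcsin(-0.14472651) = -8.321442°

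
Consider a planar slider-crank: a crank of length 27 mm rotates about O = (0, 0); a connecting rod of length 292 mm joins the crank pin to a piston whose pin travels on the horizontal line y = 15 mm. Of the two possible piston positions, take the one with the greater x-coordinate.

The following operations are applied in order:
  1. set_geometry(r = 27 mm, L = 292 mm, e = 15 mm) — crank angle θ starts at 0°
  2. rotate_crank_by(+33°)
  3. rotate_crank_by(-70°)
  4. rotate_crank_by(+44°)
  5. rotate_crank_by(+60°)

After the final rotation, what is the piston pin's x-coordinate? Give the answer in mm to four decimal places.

302.3834

set_geometry: r = 27 mm, L = 292 mm, e = 15 mm; θ ← 0°
rotate_crank_by(+33°): θ ← 0° +33° = 33°
rotate_crank_by(-70°): θ ← 33° -70° = -37°
rotate_crank_by(+44°): θ ← -37° +44° = 7°
rotate_crank_by(+60°): θ ← 7° +60° = 67°
crank pin P = (r cos θ, r sin θ) = (10.549740, 24.853631)
h = r sin θ − e = 24.853631 − 15 = 9.853631
x = r cos θ + √(L² − h²) = 10.549740 + √(85264.0 − 97.0940) = 10.549740 + 291.833696 = 302.383436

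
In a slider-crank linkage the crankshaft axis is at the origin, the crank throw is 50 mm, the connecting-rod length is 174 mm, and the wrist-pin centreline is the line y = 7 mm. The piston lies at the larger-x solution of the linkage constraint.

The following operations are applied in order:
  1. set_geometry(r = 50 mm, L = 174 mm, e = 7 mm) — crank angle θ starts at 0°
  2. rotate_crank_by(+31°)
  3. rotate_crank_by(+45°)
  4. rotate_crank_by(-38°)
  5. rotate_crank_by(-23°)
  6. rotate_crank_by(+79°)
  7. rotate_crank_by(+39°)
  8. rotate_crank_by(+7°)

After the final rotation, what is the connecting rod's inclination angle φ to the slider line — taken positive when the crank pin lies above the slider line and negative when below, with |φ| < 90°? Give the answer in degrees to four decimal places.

set_geometry: r = 50 mm, L = 174 mm, e = 7 mm; θ ← 0°
rotate_crank_by(+31°): θ ← 0° +31° = 31°
rotate_crank_by(+45°): θ ← 31° +45° = 76°
rotate_crank_by(-38°): θ ← 76° -38° = 38°
rotate_crank_by(-23°): θ ← 38° -23° = 15°
rotate_crank_by(+79°): θ ← 15° +79° = 94°
rotate_crank_by(+39°): θ ← 94° +39° = 133°
rotate_crank_by(+7°): θ ← 133° +7° = 140°
crank pin P = (r cos θ, r sin θ) = (-38.302222, 32.139380)
h = r sin θ − e = 32.139380 − 7 = 25.139380
sin φ = h / L = 25.139380 / 174 = 0.14447920
φ = arcsin(0.14447920) = 8.307122°

8.3071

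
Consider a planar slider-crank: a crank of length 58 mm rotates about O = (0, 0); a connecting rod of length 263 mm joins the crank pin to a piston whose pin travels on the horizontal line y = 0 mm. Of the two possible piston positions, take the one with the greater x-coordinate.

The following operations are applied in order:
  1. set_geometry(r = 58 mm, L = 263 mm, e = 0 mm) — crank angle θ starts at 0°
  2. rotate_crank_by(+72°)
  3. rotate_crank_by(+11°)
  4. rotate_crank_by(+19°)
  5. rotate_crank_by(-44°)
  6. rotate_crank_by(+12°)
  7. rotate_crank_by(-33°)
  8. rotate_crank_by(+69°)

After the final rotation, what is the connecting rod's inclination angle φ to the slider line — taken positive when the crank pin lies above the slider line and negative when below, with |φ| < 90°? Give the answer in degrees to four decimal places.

12.2390

set_geometry: r = 58 mm, L = 263 mm, e = 0 mm; θ ← 0°
rotate_crank_by(+72°): θ ← 0° +72° = 72°
rotate_crank_by(+11°): θ ← 72° +11° = 83°
rotate_crank_by(+19°): θ ← 83° +19° = 102°
rotate_crank_by(-44°): θ ← 102° -44° = 58°
rotate_crank_by(+12°): θ ← 58° +12° = 70°
rotate_crank_by(-33°): θ ← 70° -33° = 37°
rotate_crank_by(+69°): θ ← 37° +69° = 106°
crank pin P = (r cos θ, r sin θ) = (-15.986967, 55.753178)
h = r sin θ − e = 55.753178 − 0 = 55.753178
sin φ = h / L = 55.753178 / 263 = 0.21198927
φ = arcsin(0.21198927) = 12.238954°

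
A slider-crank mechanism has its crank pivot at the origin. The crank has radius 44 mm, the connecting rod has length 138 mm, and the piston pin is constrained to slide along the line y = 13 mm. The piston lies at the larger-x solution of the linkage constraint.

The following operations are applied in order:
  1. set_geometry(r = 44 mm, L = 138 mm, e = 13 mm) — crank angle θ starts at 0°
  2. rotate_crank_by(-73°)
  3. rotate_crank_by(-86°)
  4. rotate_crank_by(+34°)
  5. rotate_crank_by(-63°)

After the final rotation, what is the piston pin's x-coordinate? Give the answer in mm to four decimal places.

set_geometry: r = 44 mm, L = 138 mm, e = 13 mm; θ ← 0°
rotate_crank_by(-73°): θ ← 0° -73° = -73°
rotate_crank_by(-86°): θ ← -73° -86° = -159°
rotate_crank_by(+34°): θ ← -159° +34° = -125°
rotate_crank_by(-63°): θ ← -125° -63° = -188°
crank pin P = (r cos θ, r sin θ) = (-43.571795, 6.123616)
h = r sin θ − e = 6.123616 − 13 = -6.876384
x = r cos θ + √(L² − h²) = -43.571795 + √(19044.0 − 47.2847) = -43.571795 + 137.828572 = 94.256777

94.2568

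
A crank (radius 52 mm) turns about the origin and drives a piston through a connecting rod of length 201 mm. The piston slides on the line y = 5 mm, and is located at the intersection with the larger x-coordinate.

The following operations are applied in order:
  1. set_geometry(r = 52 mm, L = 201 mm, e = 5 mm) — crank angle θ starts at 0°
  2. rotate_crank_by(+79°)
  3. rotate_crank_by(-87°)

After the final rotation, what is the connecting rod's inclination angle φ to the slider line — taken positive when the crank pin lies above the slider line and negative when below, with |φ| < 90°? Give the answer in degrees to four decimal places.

-3.4904

set_geometry: r = 52 mm, L = 201 mm, e = 5 mm; θ ← 0°
rotate_crank_by(+79°): θ ← 0° +79° = 79°
rotate_crank_by(-87°): θ ← 79° -87° = -8°
crank pin P = (r cos θ, r sin θ) = (51.493940, -7.237001)
h = r sin θ − e = -7.237001 − 5 = -12.237001
sin φ = h / L = -12.237001 / 201 = -0.06088060
φ = arcsin(-0.06088060) = -3.490360°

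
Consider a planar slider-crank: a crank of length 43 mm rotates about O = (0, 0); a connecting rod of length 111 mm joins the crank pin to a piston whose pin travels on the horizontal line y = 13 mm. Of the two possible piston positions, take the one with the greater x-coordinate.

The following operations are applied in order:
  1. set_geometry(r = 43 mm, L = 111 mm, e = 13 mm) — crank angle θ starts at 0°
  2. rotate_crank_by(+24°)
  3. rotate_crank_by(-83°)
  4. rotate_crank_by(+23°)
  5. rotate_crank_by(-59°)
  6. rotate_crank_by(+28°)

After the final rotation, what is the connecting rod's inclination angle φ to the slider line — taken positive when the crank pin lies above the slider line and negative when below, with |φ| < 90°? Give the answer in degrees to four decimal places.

set_geometry: r = 43 mm, L = 111 mm, e = 13 mm; θ ← 0°
rotate_crank_by(+24°): θ ← 0° +24° = 24°
rotate_crank_by(-83°): θ ← 24° -83° = -59°
rotate_crank_by(+23°): θ ← -59° +23° = -36°
rotate_crank_by(-59°): θ ← -36° -59° = -95°
rotate_crank_by(+28°): θ ← -95° +28° = -67°
crank pin P = (r cos θ, r sin θ) = (16.801439, -39.581709)
h = r sin θ − e = -39.581709 − 13 = -52.581709
sin φ = h / L = -52.581709 / 111 = -0.47370909
φ = arcsin(-0.47370909) = -28.275332°

-28.2753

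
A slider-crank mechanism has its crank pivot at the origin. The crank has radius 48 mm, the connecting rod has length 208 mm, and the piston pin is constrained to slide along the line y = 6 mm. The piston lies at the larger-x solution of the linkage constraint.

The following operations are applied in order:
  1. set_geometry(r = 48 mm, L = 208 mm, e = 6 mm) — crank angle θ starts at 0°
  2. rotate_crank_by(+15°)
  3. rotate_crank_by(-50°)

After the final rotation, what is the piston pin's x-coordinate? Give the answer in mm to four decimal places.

244.5987

set_geometry: r = 48 mm, L = 208 mm, e = 6 mm; θ ← 0°
rotate_crank_by(+15°): θ ← 0° +15° = 15°
rotate_crank_by(-50°): θ ← 15° -50° = -35°
crank pin P = (r cos θ, r sin θ) = (39.319298, -27.531669)
h = r sin θ − e = -27.531669 − 6 = -33.531669
x = r cos θ + √(L² − h²) = 39.319298 + √(43264.0 − 1124.3728) = 39.319298 + 205.279388 = 244.598686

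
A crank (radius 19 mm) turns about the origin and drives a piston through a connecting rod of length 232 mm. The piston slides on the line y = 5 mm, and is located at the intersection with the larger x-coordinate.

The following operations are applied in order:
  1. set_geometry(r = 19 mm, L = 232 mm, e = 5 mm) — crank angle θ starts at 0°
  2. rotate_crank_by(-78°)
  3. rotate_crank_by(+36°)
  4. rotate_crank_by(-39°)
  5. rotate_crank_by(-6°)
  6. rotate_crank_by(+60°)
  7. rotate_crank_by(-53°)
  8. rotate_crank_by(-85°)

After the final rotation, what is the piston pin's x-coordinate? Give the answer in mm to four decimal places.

set_geometry: r = 19 mm, L = 232 mm, e = 5 mm; θ ← 0°
rotate_crank_by(-78°): θ ← 0° -78° = -78°
rotate_crank_by(+36°): θ ← -78° +36° = -42°
rotate_crank_by(-39°): θ ← -42° -39° = -81°
rotate_crank_by(-6°): θ ← -81° -6° = -87°
rotate_crank_by(+60°): θ ← -87° +60° = -27°
rotate_crank_by(-53°): θ ← -27° -53° = -80°
rotate_crank_by(-85°): θ ← -80° -85° = -165°
crank pin P = (r cos θ, r sin θ) = (-18.352591, -4.917562)
h = r sin θ − e = -4.917562 − 5 = -9.917562
x = r cos θ + √(L² − h²) = -18.352591 + √(53824.0 − 98.3580) = -18.352591 + 231.787925 = 213.435334

213.4353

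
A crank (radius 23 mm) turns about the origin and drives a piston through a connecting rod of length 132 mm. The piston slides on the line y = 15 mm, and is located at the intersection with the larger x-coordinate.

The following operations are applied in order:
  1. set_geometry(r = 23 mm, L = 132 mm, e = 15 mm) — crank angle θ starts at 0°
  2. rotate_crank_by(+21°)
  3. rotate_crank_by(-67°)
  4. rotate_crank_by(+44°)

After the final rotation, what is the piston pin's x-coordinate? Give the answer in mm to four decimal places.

154.0366

set_geometry: r = 23 mm, L = 132 mm, e = 15 mm; θ ← 0°
rotate_crank_by(+21°): θ ← 0° +21° = 21°
rotate_crank_by(-67°): θ ← 21° -67° = -46°
rotate_crank_by(+44°): θ ← -46° +44° = -2°
crank pin P = (r cos θ, r sin θ) = (22.985989, -0.802688)
h = r sin θ − e = -0.802688 − 15 = -15.802688
x = r cos θ + √(L² − h²) = 22.985989 + √(17424.0 − 249.7250) = 22.985989 + 131.050658 = 154.036647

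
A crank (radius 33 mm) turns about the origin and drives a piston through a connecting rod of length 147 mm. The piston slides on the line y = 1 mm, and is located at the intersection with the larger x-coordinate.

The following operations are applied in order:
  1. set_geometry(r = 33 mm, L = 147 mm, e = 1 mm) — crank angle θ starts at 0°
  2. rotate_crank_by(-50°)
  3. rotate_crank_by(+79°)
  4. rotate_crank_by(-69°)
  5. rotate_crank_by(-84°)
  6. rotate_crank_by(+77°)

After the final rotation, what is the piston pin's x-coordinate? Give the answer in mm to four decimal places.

set_geometry: r = 33 mm, L = 147 mm, e = 1 mm; θ ← 0°
rotate_crank_by(-50°): θ ← 0° -50° = -50°
rotate_crank_by(+79°): θ ← -50° +79° = 29°
rotate_crank_by(-69°): θ ← 29° -69° = -40°
rotate_crank_by(-84°): θ ← -40° -84° = -124°
rotate_crank_by(+77°): θ ← -124° +77° = -47°
crank pin P = (r cos θ, r sin θ) = (22.505946, -24.134672)
h = r sin θ − e = -24.134672 − 1 = -25.134672
x = r cos θ + √(L² − h²) = 22.505946 + √(21609.0 − 631.7517) = 22.505946 + 144.835245 = 167.341191

167.3412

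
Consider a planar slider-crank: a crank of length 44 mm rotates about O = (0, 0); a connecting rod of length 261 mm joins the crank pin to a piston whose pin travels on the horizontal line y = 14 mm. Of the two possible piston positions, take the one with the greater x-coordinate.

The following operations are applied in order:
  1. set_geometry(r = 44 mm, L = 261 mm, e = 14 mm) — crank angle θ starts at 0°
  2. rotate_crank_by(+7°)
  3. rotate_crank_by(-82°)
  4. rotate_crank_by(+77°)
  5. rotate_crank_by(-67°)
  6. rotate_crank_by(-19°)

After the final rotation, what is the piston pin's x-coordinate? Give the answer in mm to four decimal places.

set_geometry: r = 44 mm, L = 261 mm, e = 14 mm; θ ← 0°
rotate_crank_by(+7°): θ ← 0° +7° = 7°
rotate_crank_by(-82°): θ ← 7° -82° = -75°
rotate_crank_by(+77°): θ ← -75° +77° = 2°
rotate_crank_by(-67°): θ ← 2° -67° = -65°
rotate_crank_by(-19°): θ ← -65° -19° = -84°
crank pin P = (r cos θ, r sin θ) = (4.599252, -43.758963)
h = r sin θ − e = -43.758963 − 14 = -57.758963
x = r cos θ + √(L² − h²) = 4.599252 + √(68121.0 − 3336.0979) = 4.599252 + 254.528785 = 259.128037

259.1280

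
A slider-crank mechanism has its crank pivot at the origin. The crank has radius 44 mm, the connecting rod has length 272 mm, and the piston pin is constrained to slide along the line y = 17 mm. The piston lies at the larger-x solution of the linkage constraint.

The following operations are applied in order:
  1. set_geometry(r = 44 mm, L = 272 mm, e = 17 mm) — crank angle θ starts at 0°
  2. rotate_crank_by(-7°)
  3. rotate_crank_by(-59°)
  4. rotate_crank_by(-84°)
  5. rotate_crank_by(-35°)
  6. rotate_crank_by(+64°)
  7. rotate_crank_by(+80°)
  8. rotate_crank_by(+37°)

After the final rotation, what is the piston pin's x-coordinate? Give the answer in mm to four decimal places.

set_geometry: r = 44 mm, L = 272 mm, e = 17 mm; θ ← 0°
rotate_crank_by(-7°): θ ← 0° -7° = -7°
rotate_crank_by(-59°): θ ← -7° -59° = -66°
rotate_crank_by(-84°): θ ← -66° -84° = -150°
rotate_crank_by(-35°): θ ← -150° -35° = -185°
rotate_crank_by(+64°): θ ← -185° +64° = -121°
rotate_crank_by(+80°): θ ← -121° +80° = -41°
rotate_crank_by(+37°): θ ← -41° +37° = -4°
crank pin P = (r cos θ, r sin θ) = (43.892818, -3.069285)
h = r sin θ − e = -3.069285 − 17 = -20.069285
x = r cos θ + √(L² − h²) = 43.892818 + √(73984.0 − 402.7762) = 43.892818 + 271.258592 = 315.151410

315.1514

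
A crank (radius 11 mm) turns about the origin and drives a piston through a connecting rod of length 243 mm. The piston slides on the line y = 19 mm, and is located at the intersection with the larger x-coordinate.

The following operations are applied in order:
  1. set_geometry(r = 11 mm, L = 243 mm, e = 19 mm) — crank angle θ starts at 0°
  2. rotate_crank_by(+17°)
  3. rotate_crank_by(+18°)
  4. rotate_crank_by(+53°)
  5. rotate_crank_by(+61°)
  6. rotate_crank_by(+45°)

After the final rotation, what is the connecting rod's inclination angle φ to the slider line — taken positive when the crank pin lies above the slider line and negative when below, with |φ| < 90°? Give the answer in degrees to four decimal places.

set_geometry: r = 11 mm, L = 243 mm, e = 19 mm; θ ← 0°
rotate_crank_by(+17°): θ ← 0° +17° = 17°
rotate_crank_by(+18°): θ ← 17° +18° = 35°
rotate_crank_by(+53°): θ ← 35° +53° = 88°
rotate_crank_by(+61°): θ ← 88° +61° = 149°
rotate_crank_by(+45°): θ ← 149° +45° = 194°
crank pin P = (r cos θ, r sin θ) = (-10.673253, -2.661141)
h = r sin θ − e = -2.661141 − 19 = -21.661141
sin φ = h / L = -21.661141 / 243 = -0.08914050
φ = arcsin(-0.08914050) = -5.114162°

-5.1142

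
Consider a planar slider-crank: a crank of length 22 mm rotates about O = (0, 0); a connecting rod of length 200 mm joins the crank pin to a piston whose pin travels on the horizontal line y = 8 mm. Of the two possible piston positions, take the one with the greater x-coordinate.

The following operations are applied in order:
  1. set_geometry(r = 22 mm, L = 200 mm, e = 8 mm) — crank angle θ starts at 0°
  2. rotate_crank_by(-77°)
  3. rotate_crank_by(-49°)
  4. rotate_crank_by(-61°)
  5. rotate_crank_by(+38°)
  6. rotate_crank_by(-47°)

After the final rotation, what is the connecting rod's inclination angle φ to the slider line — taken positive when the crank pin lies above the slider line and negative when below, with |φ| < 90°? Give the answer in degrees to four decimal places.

-0.5546

set_geometry: r = 22 mm, L = 200 mm, e = 8 mm; θ ← 0°
rotate_crank_by(-77°): θ ← 0° -77° = -77°
rotate_crank_by(-49°): θ ← -77° -49° = -126°
rotate_crank_by(-61°): θ ← -126° -61° = -187°
rotate_crank_by(+38°): θ ← -187° +38° = -149°
rotate_crank_by(-47°): θ ← -149° -47° = -196°
crank pin P = (r cos θ, r sin θ) = (-21.147757, 6.064022)
h = r sin θ − e = 6.064022 − 8 = -1.935978
sin φ = h / L = -1.935978 / 200 = -0.00967989
φ = arcsin(-0.00967989) = -0.554626°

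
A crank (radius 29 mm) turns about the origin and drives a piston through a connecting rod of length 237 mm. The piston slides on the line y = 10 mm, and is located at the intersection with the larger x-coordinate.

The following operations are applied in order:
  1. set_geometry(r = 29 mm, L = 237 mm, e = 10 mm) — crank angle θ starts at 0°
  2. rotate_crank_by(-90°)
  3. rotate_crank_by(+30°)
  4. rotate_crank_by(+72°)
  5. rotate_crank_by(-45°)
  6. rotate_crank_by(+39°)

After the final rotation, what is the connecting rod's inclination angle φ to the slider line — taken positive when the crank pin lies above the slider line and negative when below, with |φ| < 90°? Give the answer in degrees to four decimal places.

set_geometry: r = 29 mm, L = 237 mm, e = 10 mm; θ ← 0°
rotate_crank_by(-90°): θ ← 0° -90° = -90°
rotate_crank_by(+30°): θ ← -90° +30° = -60°
rotate_crank_by(+72°): θ ← -60° +72° = 12°
rotate_crank_by(-45°): θ ← 12° -45° = -33°
rotate_crank_by(+39°): θ ← -33° +39° = 6°
crank pin P = (r cos θ, r sin θ) = (28.841135, 3.031325)
h = r sin θ − e = 3.031325 − 10 = -6.968675
sin φ = h / L = -6.968675 / 237 = -0.02940369
φ = arcsin(-0.02940369) = -1.684950°

-1.6850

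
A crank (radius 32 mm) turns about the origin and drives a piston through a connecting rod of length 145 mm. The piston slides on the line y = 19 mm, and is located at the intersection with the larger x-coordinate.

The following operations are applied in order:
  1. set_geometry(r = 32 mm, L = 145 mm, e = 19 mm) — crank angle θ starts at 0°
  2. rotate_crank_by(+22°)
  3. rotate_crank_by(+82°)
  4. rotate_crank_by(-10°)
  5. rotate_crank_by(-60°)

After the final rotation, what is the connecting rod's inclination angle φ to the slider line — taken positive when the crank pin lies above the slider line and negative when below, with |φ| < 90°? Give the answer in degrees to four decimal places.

-0.4370

set_geometry: r = 32 mm, L = 145 mm, e = 19 mm; θ ← 0°
rotate_crank_by(+22°): θ ← 0° +22° = 22°
rotate_crank_by(+82°): θ ← 22° +82° = 104°
rotate_crank_by(-10°): θ ← 104° -10° = 94°
rotate_crank_by(-60°): θ ← 94° -60° = 34°
crank pin P = (r cos θ, r sin θ) = (26.529202, 17.894173)
h = r sin θ − e = 17.894173 − 19 = -1.105827
sin φ = h / L = -1.105827 / 145 = -0.00762639
φ = arcsin(-0.00762639) = -0.436964°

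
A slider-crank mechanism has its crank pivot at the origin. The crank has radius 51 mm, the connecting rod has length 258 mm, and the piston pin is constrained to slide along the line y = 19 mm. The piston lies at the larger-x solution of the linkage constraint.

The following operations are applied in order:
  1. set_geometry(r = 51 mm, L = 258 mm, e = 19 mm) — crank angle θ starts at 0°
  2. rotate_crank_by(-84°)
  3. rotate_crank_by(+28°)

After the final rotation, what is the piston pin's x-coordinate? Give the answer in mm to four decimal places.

set_geometry: r = 51 mm, L = 258 mm, e = 19 mm; θ ← 0°
rotate_crank_by(-84°): θ ← 0° -84° = -84°
rotate_crank_by(+28°): θ ← -84° +28° = -56°
crank pin P = (r cos θ, r sin θ) = (28.518838, -42.280916)
h = r sin θ − e = -42.280916 − 19 = -61.280916
x = r cos θ + √(L² − h²) = 28.518838 + √(66564.0 − 3755.3507) = 28.518838 + 250.616538 = 279.135376

279.1354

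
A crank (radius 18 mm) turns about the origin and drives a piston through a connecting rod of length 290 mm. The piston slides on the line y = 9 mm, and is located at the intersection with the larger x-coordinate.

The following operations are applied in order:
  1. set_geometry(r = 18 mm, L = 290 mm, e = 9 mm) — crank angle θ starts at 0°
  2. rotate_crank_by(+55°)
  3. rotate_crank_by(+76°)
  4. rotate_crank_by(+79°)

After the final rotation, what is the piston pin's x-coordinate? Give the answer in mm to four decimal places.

set_geometry: r = 18 mm, L = 290 mm, e = 9 mm; θ ← 0°
rotate_crank_by(+55°): θ ← 0° +55° = 55°
rotate_crank_by(+76°): θ ← 55° +76° = 131°
rotate_crank_by(+79°): θ ← 131° +79° = 210°
crank pin P = (r cos θ, r sin θ) = (-15.588457, -9.000000)
h = r sin θ − e = -9.000000 − 9 = -18.000000
x = r cos θ + √(L² − h²) = -15.588457 + √(84100.0 − 324.0000) = -15.588457 + 289.440840 = 273.852383

273.8524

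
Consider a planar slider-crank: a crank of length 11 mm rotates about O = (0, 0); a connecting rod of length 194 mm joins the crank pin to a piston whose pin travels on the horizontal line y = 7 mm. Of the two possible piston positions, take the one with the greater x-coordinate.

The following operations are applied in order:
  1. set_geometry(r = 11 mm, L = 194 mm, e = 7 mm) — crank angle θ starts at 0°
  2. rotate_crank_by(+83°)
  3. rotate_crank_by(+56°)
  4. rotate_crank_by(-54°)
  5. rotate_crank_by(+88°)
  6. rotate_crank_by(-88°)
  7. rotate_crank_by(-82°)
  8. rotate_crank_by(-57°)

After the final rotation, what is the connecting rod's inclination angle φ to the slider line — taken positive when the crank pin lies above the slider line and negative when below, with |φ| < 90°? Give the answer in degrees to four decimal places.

set_geometry: r = 11 mm, L = 194 mm, e = 7 mm; θ ← 0°
rotate_crank_by(+83°): θ ← 0° +83° = 83°
rotate_crank_by(+56°): θ ← 83° +56° = 139°
rotate_crank_by(-54°): θ ← 139° -54° = 85°
rotate_crank_by(+88°): θ ← 85° +88° = 173°
rotate_crank_by(-88°): θ ← 173° -88° = 85°
rotate_crank_by(-82°): θ ← 85° -82° = 3°
rotate_crank_by(-57°): θ ← 3° -57° = -54°
crank pin P = (r cos θ, r sin θ) = (6.465638, -8.899187)
h = r sin θ − e = -8.899187 − 7 = -15.899187
sin φ = h / L = -15.899187 / 194 = -0.08195457
φ = arcsin(-0.08195457) = -4.700923°

-4.7009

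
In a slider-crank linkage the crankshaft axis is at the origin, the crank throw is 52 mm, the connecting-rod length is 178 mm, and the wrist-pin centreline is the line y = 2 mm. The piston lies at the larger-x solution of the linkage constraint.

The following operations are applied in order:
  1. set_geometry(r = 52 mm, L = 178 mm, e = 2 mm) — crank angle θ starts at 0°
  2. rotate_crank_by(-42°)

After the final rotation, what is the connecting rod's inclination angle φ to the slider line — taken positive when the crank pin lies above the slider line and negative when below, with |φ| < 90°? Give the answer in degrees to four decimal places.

set_geometry: r = 52 mm, L = 178 mm, e = 2 mm; θ ← 0°
rotate_crank_by(-42°): θ ← 0° -42° = -42°
crank pin P = (r cos θ, r sin θ) = (38.643531, -34.794792)
h = r sin θ − e = -34.794792 − 2 = -36.794792
sin φ = h / L = -36.794792 / 178 = -0.20671231
φ = arcsin(-0.20671231) = -11.929755°

-11.9298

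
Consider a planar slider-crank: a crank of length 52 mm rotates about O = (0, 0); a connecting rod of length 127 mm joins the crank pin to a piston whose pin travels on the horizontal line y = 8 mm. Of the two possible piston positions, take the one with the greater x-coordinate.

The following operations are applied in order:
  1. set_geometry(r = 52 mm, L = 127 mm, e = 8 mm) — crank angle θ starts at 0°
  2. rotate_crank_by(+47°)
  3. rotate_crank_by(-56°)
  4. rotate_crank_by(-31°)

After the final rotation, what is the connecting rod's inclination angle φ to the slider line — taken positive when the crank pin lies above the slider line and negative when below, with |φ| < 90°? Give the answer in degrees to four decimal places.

set_geometry: r = 52 mm, L = 127 mm, e = 8 mm; θ ← 0°
rotate_crank_by(+47°): θ ← 0° +47° = 47°
rotate_crank_by(-56°): θ ← 47° -56° = -9°
rotate_crank_by(-31°): θ ← -9° -31° = -40°
crank pin P = (r cos θ, r sin θ) = (39.834311, -33.424956)
h = r sin θ − e = -33.424956 − 8 = -41.424956
sin φ = h / L = -41.424956 / 127 = -0.32618075
φ = arcsin(-0.32618075) = -19.037126°

-19.0371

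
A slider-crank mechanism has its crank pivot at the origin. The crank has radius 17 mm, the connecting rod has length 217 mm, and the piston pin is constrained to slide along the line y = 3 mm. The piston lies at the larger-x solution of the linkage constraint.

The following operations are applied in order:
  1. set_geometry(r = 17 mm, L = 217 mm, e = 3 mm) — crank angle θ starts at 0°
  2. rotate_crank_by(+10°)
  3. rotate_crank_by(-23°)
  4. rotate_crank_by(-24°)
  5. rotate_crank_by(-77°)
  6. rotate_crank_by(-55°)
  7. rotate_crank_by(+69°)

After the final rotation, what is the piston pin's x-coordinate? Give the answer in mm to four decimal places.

set_geometry: r = 17 mm, L = 217 mm, e = 3 mm; θ ← 0°
rotate_crank_by(+10°): θ ← 0° +10° = 10°
rotate_crank_by(-23°): θ ← 10° -23° = -13°
rotate_crank_by(-24°): θ ← -13° -24° = -37°
rotate_crank_by(-77°): θ ← -37° -77° = -114°
rotate_crank_by(-55°): θ ← -114° -55° = -169°
rotate_crank_by(+69°): θ ← -169° +69° = -100°
crank pin P = (r cos θ, r sin θ) = (-2.952019, -16.741732)
h = r sin θ − e = -16.741732 − 3 = -19.741732
x = r cos θ + √(L² − h²) = -2.952019 + √(47089.0 − 389.7360) = -2.952019 + 216.100125 = 213.148106

213.1481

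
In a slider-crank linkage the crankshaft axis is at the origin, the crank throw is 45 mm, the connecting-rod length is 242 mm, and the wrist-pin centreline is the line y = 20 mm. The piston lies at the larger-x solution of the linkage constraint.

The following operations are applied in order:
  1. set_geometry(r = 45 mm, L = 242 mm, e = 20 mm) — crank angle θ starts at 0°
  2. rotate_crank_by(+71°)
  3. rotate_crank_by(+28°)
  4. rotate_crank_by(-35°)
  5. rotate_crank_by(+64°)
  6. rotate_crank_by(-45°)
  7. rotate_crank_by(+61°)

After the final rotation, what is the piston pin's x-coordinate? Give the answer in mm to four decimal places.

set_geometry: r = 45 mm, L = 242 mm, e = 20 mm; θ ← 0°
rotate_crank_by(+71°): θ ← 0° +71° = 71°
rotate_crank_by(+28°): θ ← 71° +28° = 99°
rotate_crank_by(-35°): θ ← 99° -35° = 64°
rotate_crank_by(+64°): θ ← 64° +64° = 128°
rotate_crank_by(-45°): θ ← 128° -45° = 83°
rotate_crank_by(+61°): θ ← 83° +61° = 144°
crank pin P = (r cos θ, r sin θ) = (-36.405765, 26.450336)
h = r sin θ − e = 26.450336 − 20 = 6.450336
x = r cos θ + √(L² − h²) = -36.405765 + √(58564.0 − 41.6068) = -36.405765 + 241.914020 = 205.508255

205.5083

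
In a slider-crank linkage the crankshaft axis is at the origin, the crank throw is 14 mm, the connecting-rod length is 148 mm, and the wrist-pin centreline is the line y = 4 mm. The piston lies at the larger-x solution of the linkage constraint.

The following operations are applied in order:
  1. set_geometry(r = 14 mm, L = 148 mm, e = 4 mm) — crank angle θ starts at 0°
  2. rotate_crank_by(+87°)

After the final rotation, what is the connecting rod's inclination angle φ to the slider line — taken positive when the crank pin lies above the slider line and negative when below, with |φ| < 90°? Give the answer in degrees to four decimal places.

3.8668

set_geometry: r = 14 mm, L = 148 mm, e = 4 mm; θ ← 0°
rotate_crank_by(+87°): θ ← 0° +87° = 87°
crank pin P = (r cos θ, r sin θ) = (0.732703, 13.980813)
h = r sin θ − e = 13.980813 − 4 = 9.980813
sin φ = h / L = 9.980813 / 148 = 0.06743793
φ = arcsin(0.06743793) = 3.866843°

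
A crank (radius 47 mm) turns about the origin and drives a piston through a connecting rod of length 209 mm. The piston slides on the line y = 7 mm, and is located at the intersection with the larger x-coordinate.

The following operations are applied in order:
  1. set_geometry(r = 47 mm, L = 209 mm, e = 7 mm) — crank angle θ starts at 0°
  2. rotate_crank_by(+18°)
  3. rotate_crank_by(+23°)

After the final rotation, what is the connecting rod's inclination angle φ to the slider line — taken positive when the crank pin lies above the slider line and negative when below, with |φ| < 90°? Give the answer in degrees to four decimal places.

set_geometry: r = 47 mm, L = 209 mm, e = 7 mm; θ ← 0°
rotate_crank_by(+18°): θ ← 0° +18° = 18°
rotate_crank_by(+23°): θ ← 18° +23° = 41°
crank pin P = (r cos θ, r sin θ) = (35.471350, 30.834774)
h = r sin θ − e = 30.834774 − 7 = 23.834774
sin φ = h / L = 23.834774 / 209 = 0.11404198
φ = arcsin(0.11404198) = 6.548371°

6.5484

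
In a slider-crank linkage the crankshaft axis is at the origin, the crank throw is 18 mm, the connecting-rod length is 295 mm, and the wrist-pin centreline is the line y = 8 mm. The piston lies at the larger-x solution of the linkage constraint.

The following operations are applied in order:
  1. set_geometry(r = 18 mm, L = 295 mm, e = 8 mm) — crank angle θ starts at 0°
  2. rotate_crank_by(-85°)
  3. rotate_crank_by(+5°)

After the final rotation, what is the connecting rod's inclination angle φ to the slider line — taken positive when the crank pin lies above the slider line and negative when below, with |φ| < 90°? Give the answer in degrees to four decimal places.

set_geometry: r = 18 mm, L = 295 mm, e = 8 mm; θ ← 0°
rotate_crank_by(-85°): θ ← 0° -85° = -85°
rotate_crank_by(+5°): θ ← -85° +5° = -80°
crank pin P = (r cos θ, r sin θ) = (3.125667, -17.726540)
h = r sin θ − e = -17.726540 − 8 = -25.726540
sin φ = h / L = -25.726540 / 295 = -0.08720861
φ = arcsin(-0.08720861) = -5.003041°

-5.0030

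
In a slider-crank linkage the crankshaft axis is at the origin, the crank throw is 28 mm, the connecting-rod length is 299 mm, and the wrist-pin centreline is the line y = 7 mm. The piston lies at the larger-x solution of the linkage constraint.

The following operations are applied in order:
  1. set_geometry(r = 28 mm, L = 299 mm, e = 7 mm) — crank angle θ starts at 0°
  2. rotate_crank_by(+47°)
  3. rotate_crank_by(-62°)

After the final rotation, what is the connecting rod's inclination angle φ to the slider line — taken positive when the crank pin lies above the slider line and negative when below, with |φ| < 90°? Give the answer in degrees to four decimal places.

-2.7311

set_geometry: r = 28 mm, L = 299 mm, e = 7 mm; θ ← 0°
rotate_crank_by(+47°): θ ← 0° +47° = 47°
rotate_crank_by(-62°): θ ← 47° -62° = -15°
crank pin P = (r cos θ, r sin θ) = (27.045923, -7.246933)
h = r sin θ − e = -7.246933 − 7 = -14.246933
sin φ = h / L = -14.246933 / 299 = -0.04764861
φ = arcsin(-0.04764861) = -2.731098°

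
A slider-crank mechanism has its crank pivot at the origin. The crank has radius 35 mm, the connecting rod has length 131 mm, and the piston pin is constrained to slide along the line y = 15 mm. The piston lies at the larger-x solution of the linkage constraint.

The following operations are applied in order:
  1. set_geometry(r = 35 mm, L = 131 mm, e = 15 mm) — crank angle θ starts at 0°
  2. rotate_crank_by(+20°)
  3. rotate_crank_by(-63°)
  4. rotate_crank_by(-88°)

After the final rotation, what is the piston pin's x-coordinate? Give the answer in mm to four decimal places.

101.3191

set_geometry: r = 35 mm, L = 131 mm, e = 15 mm; θ ← 0°
rotate_crank_by(+20°): θ ← 0° +20° = 20°
rotate_crank_by(-63°): θ ← 20° -63° = -43°
rotate_crank_by(-88°): θ ← -43° -88° = -131°
crank pin P = (r cos θ, r sin θ) = (-22.962066, -26.414835)
h = r sin θ − e = -26.414835 − 15 = -41.414835
x = r cos θ + √(L² − h²) = -22.962066 + √(17161.0 − 1715.1886) = -22.962066 + 124.281179 = 101.319113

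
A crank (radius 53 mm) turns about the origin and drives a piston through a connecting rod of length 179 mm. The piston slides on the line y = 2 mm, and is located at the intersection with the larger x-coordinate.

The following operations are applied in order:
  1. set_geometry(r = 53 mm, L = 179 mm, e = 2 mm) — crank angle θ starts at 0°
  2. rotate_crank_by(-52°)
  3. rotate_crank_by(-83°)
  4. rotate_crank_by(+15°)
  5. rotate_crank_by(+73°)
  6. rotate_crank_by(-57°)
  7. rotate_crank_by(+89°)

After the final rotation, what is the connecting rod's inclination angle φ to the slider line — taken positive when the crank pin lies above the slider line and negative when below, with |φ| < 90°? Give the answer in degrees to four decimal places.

-5.0374

set_geometry: r = 53 mm, L = 179 mm, e = 2 mm; θ ← 0°
rotate_crank_by(-52°): θ ← 0° -52° = -52°
rotate_crank_by(-83°): θ ← -52° -83° = -135°
rotate_crank_by(+15°): θ ← -135° +15° = -120°
rotate_crank_by(+73°): θ ← -120° +73° = -47°
rotate_crank_by(-57°): θ ← -47° -57° = -104°
rotate_crank_by(+89°): θ ← -104° +89° = -15°
crank pin P = (r cos θ, r sin θ) = (51.194069, -13.717409)
h = r sin θ − e = -13.717409 − 2 = -15.717409
sin φ = h / L = -15.717409 / 179 = -0.08780676
φ = arcsin(-0.08780676) = -5.037444°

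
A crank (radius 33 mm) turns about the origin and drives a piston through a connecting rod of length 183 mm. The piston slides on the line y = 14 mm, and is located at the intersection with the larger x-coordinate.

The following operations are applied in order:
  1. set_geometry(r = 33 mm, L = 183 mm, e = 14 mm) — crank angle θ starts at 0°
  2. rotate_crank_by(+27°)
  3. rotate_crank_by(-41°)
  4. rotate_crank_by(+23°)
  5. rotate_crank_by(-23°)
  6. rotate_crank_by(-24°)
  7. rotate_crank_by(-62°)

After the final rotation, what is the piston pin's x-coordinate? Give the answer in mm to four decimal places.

171.2636

set_geometry: r = 33 mm, L = 183 mm, e = 14 mm; θ ← 0°
rotate_crank_by(+27°): θ ← 0° +27° = 27°
rotate_crank_by(-41°): θ ← 27° -41° = -14°
rotate_crank_by(+23°): θ ← -14° +23° = 9°
rotate_crank_by(-23°): θ ← 9° -23° = -14°
rotate_crank_by(-24°): θ ← -14° -24° = -38°
rotate_crank_by(-62°): θ ← -38° -62° = -100°
crank pin P = (r cos θ, r sin θ) = (-5.730390, -32.498656)
h = r sin θ − e = -32.498656 − 14 = -46.498656
x = r cos θ + √(L² − h²) = -5.730390 + √(33489.0 − 2162.1250) = -5.730390 + 176.993997 = 171.263607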